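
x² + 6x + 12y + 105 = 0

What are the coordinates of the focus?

(-3, -11)

Only x is squared. Complete the square in x: (x + 3)² = -12(y + 8).
Vertex (-3, -8); 4p = -12 so p = -3. Opens down.
Focus is p units from the vertex along the axis: (h, k + p).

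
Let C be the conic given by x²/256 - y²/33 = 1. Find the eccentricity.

Center (0, 0). The positive term is the x-term, so the transverse axis is horizontal; a² = 256, b² = 33.
c² = a² + b² = 289, so c = 17.
e = c/a = 17/16.

e = 17/16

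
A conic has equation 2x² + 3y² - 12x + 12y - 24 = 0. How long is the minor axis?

2(x² - 6x) + 3(y² + 4y) = 24
2(x - 3)² + 3(y + 2)² = 24 + 18 + 12 = 54
Divide through by 54 to get (x - 3)²/27 + (y + 2)²/18 = 1.
Ellipse, center (3, -2), major axis horizontal; a² = 27, b² = 18.
b² = 18 so b = 3√2; the minor axis has length 2b = 6√2.

6√2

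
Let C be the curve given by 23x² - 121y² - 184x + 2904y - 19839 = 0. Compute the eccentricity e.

Collect terms: 23(x² - 8x) -121(y² - 24y) = 19839
Complete the square: 23(x - 4)² -121(y - 12)² = 19839 + 368 - 17424 = 2783
Dividing both sides by 2783: (x - 4)²/121 - (y - 12)²/23 = 1
Hyperbola, center (4, 12), transverse axis horizontal; a² = 121, b² = 23.
c² = a² + b² = 144, so c = 12.
e = c/a = 12/11.

e = 12/11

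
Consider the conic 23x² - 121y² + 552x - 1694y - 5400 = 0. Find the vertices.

Group: 23(x² + 24x) -121(y² + 14y) = 5400
Completing the square gives 23(x + 12)² -121(y + 7)² = 5400 + 3312 - 5929 = 2783.
Divide through by 2783 to get (x + 12)²/121 - (y + 7)²/23 = 1.
Hyperbola, center (-12, -7), transverse axis horizontal; a² = 121, b² = 23.
a = 11. Vertices at (h ± a, k).

(-23, -7) and (-1, -7)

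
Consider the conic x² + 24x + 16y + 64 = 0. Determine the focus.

(-12, 1)

Only x is squared. Complete the square in x: (x + 12)² = -16(y - 5).
Vertex (-12, 5); 4p = -16 so p = -4. Opens down.
Focus is p units from the vertex along the axis: (h, k + p).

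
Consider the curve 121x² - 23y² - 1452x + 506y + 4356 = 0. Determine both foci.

(6, -1) and (6, 23)

Rearranging, 121(x² - 12x) -23(y² - 22y) = -4356.
Complete the square: 121(x - 6)² -23(y - 11)² = -4356 + 4356 - 2783 = -2783
Dividing both sides by -2783: (y - 11)²/121 - (x - 6)²/23 = 1
Hyperbola, center (6, 11), transverse axis vertical; a² = 121, b² = 23.
c² = a² + b² = 121 + 23 = 144, so c = 12.
Foci lie on the vertical axis through the center: (h, k ± c).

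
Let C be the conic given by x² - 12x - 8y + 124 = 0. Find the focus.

Only x is squared. Complete the square in x: (x - 6)² = 8(y - 11).
Vertex (6, 11); 4p = 8 so p = 2. Opens up.
Focus is p units from the vertex along the axis: (h, k + p).

(6, 13)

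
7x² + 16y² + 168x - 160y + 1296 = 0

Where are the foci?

(-15, 5) and (-9, 5)

Group the x- and y-terms: 7(x² + 24x) + 16(y² - 10y) = -1296
Completing the square gives 7(x + 12)² + 16(y - 5)² = -1296 + 1008 + 400 = 112.
Dividing both sides by 112: (x + 12)²/16 + (y - 5)²/7 = 1
Ellipse, center (-12, 5), major axis horizontal; a² = 16, b² = 7.
c² = a² - b² = 16 - 7 = 9, so c = 3.
Foci lie on the horizontal axis through the center: (h ± c, k).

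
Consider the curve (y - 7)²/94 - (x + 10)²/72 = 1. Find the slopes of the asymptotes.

Center (-10, 7). The positive term is the y-term, so the transverse axis is vertical; a² = 94, b² = 72.
For a vertical hyperbola the asymptotes have slope ±a/b.
Here that is ±√94/6√2 = ±√47/6.

√47/6 and -√47/6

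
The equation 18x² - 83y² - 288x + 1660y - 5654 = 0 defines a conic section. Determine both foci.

Group: 18(x² - 16x) -83(y² - 20y) = 5654
Complete the square in x and y: 18(x - 8)² -83(y - 10)² = 5654 + 1152 - 8300 = -1494
Dividing both sides by -1494: (y - 10)²/18 - (x - 8)²/83 = 1
Hyperbola, center (8, 10), transverse axis vertical; a² = 18, b² = 83.
c² = a² + b² = 18 + 83 = 101, so c = √101.
Foci lie on the vertical axis through the center: (h, k ± c).

(8, 10 - √101) and (8, 10 + √101)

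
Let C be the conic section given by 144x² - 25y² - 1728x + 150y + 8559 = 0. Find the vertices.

(6, -9) and (6, 15)

144(x² - 12x) -25(y² - 6y) = -8559
Completing the square gives 144(x - 6)² -25(y - 3)² = -8559 + 5184 - 225 = -3600.
Divide through by -3600 to get (y - 3)²/144 - (x - 6)²/25 = 1.
Hyperbola, center (6, 3), transverse axis vertical; a² = 144, b² = 25.
a = 12. Vertices at (h, k ± a).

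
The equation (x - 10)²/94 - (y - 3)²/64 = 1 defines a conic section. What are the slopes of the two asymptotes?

4√94/47 and -4√94/47

Center (10, 3). The positive term is the x-term, so the transverse axis is horizontal; a² = 94, b² = 64.
For a horizontal hyperbola the asymptotes have slope ±b/a.
Here that is ±8/√94 = ±4√94/47.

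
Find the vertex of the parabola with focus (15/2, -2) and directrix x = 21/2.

The vertex is the midpoint between the focus and the directrix along the axis of symmetry.
Axis is horizontal (directrix is vertical). Vertex x-coordinate = (15/2 + 21/2)/2 = 9; y-coordinate = -2.

(9, -2)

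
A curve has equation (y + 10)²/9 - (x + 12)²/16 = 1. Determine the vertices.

(-12, -13) and (-12, -7)

Center (-12, -10). The positive term is the y-term, so the transverse axis is vertical; a² = 9, b² = 16.
a = 3. Vertices at (h, k ± a).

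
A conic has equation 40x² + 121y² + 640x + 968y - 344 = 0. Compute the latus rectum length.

Group: 40(x² + 16x) + 121(y² + 8y) = 344
Complete the square: 40(x + 8)² + 121(y + 4)² = 344 + 2560 + 1936 = 4840
Dividing both sides by 4840: (x + 8)²/121 + (y + 4)²/40 = 1
Ellipse, center (-8, -4), major axis horizontal; a² = 121, b² = 40.
Latus rectum length = 2b²/a = 2·40/11 = 80/11.

80/11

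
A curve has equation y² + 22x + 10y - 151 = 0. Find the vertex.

Only y is squared. Complete the square in y: (y + 5)² = -22(x - 8).
Vertex (8, -5); 4p = -22 so p = -11/2. Opens left.

(8, -5)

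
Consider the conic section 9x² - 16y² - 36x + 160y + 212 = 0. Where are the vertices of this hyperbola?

Group the x- and y-terms: 9(x² - 4x) -16(y² - 10y) = -212
Completing the square gives 9(x - 2)² -16(y - 5)² = -212 + 36 - 400 = -576.
Divide through by -576 to get (y - 5)²/36 - (x - 2)²/64 = 1.
Hyperbola, center (2, 5), transverse axis vertical; a² = 36, b² = 64.
a = 6. Vertices at (h, k ± a).

(2, -1) and (2, 11)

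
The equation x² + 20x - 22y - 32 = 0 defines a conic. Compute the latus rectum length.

22

Only x is squared. Complete the square in x: (x + 10)² = 22(y + 6).
Vertex (-10, -6); 4p = 22 so p = 11/2. Opens up.
Latus rectum length = |4p| = 22.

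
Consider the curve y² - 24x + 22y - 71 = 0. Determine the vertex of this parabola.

Only y is squared. Complete the square in y: (y + 11)² = 24(x + 8).
Vertex (-8, -11); 4p = 24 so p = 6. Opens right.

(-8, -11)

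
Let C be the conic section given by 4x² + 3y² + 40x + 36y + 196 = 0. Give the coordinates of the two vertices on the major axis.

(-5, -8) and (-5, -4)

Rearranging, 4(x² + 10x) + 3(y² + 12y) = -196.
Complete the square in x and y: 4(x + 5)² + 3(y + 6)² = -196 + 100 + 108 = 12
Divide by 12: (x + 5)²/3 + (y + 6)²/4 = 1
Ellipse, center (-5, -6), major axis vertical; a² = 4, b² = 3.
a = 2. Vertices at (h, k ± a).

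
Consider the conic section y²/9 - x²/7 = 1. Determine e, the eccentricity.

e = 4/3

Center (0, 0). The positive term is the y-term, so the transverse axis is vertical; a² = 9, b² = 7.
c² = a² + b² = 16, so c = 4.
e = c/a = 4/3.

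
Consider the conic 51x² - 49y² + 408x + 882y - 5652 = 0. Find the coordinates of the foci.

(-14, 9) and (6, 9)

51(x² + 8x) -49(y² - 18y) = 5652
Complete the square: 51(x + 4)² -49(y - 9)² = 5652 + 816 - 3969 = 2499
Dividing both sides by 2499: (x + 4)²/49 - (y - 9)²/51 = 1
Hyperbola, center (-4, 9), transverse axis horizontal; a² = 49, b² = 51.
c² = a² + b² = 49 + 51 = 100, so c = 10.
Foci lie on the horizontal axis through the center: (h ± c, k).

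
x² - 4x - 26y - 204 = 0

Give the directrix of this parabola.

Only x is squared. Complete the square in x: (x - 2)² = 26(y + 8).
Vertex (2, -8); 4p = 26 so p = 13/2. Opens up.
Directrix is the horizontal line y = k − p = -8 − (13/2) = -29/2.

y = -29/2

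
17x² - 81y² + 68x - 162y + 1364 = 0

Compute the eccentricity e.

17(x² + 4x) -81(y² + 2y) = -1364
Complete the square in x and y: 17(x + 2)² -81(y + 1)² = -1364 + 68 - 81 = -1377
Divide through by -1377 to get (y + 1)²/17 - (x + 2)²/81 = 1.
Hyperbola, center (-2, -1), transverse axis vertical; a² = 17, b² = 81.
c² = a² + b² = 98, so c = 7√2.
e = c/a = 7√2/√17 = 7√34/17.

e = 7√34/17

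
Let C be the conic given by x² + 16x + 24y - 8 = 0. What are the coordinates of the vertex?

Only x is squared. Complete the square in x: (x + 8)² = -24(y - 3).
Vertex (-8, 3); 4p = -24 so p = -6. Opens down.

(-8, 3)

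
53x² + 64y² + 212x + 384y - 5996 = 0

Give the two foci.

Rearranging, 53(x² + 4x) + 64(y² + 6y) = 5996.
53(x + 2)² + 64(y + 3)² = 5996 + 212 + 576 = 6784
Dividing both sides by 6784: (x + 2)²/128 + (y + 3)²/106 = 1
Ellipse, center (-2, -3), major axis horizontal; a² = 128, b² = 106.
c² = a² - b² = 128 - 106 = 22, so c = √22.
Foci lie on the horizontal axis through the center: (h ± c, k).

(-2 - √22, -3) and (-2 + √22, -3)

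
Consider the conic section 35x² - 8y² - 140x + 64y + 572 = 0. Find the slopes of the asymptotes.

Group the x- and y-terms: 35(x² - 4x) -8(y² - 8y) = -572
35(x - 2)² -8(y - 4)² = -572 + 140 - 128 = -560
Divide by -560: (y - 4)²/70 - (x - 2)²/16 = 1
Hyperbola, center (2, 4), transverse axis vertical; a² = 70, b² = 16.
For a vertical hyperbola the asymptotes have slope ±a/b.
Here that is ±√70/4.

√70/4 and -√70/4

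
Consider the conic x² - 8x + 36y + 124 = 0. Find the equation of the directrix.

Only x is squared. Complete the square in x: (x - 4)² = -36(y + 3).
Vertex (4, -3); 4p = -36 so p = -9. Opens down.
Directrix is the horizontal line y = k − p = -3 − (-9) = 6.

y = 6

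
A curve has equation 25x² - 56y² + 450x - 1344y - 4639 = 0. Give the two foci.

(-9, -21) and (-9, -3)

Group the x- and y-terms: 25(x² + 18x) -56(y² + 24y) = 4639
25(x + 9)² -56(y + 12)² = 4639 + 2025 - 8064 = -1400
Divide by -1400: (y + 12)²/25 - (x + 9)²/56 = 1
Hyperbola, center (-9, -12), transverse axis vertical; a² = 25, b² = 56.
c² = a² + b² = 25 + 56 = 81, so c = 9.
Foci lie on the vertical axis through the center: (h, k ± c).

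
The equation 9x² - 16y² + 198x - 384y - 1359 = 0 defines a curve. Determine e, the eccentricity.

e = 5/4

Collect terms: 9(x² + 22x) -16(y² + 24y) = 1359
Completing the square gives 9(x + 11)² -16(y + 12)² = 1359 + 1089 - 2304 = 144.
Divide through by 144 to get (x + 11)²/16 - (y + 12)²/9 = 1.
Hyperbola, center (-11, -12), transverse axis horizontal; a² = 16, b² = 9.
c² = a² + b² = 25, so c = 5.
e = c/a = 5/4.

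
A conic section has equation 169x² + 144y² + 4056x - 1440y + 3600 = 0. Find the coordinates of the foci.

(-12, 0) and (-12, 10)

Group the x- and y-terms: 169(x² + 24x) + 144(y² - 10y) = -3600
Complete the square in x and y: 169(x + 12)² + 144(y - 5)² = -3600 + 24336 + 3600 = 24336
Dividing both sides by 24336: (x + 12)²/144 + (y - 5)²/169 = 1
Ellipse, center (-12, 5), major axis vertical; a² = 169, b² = 144.
c² = a² - b² = 169 - 144 = 25, so c = 5.
Foci lie on the vertical axis through the center: (h, k ± c).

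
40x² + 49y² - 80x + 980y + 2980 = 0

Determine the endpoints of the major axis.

(-6, -10) and (8, -10)

Rearranging, 40(x² - 2x) + 49(y² + 20y) = -2980.
Complete the square: 40(x - 1)² + 49(y + 10)² = -2980 + 40 + 4900 = 1960
Divide through by 1960 to get (x - 1)²/49 + (y + 10)²/40 = 1.
Ellipse, center (1, -10), major axis horizontal; a² = 49, b² = 40.
a = 7. Vertices at (h ± a, k).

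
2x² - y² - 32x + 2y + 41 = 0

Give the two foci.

2(x² - 16x) -(y² - 2y) = -41
Completing the square gives 2(x - 8)² -(y - 1)² = -41 + 128 - 1 = 86.
Divide by 86: (x - 8)²/43 - (y - 1)²/86 = 1
Hyperbola, center (8, 1), transverse axis horizontal; a² = 43, b² = 86.
c² = a² + b² = 43 + 86 = 129, so c = √129.
Foci lie on the horizontal axis through the center: (h ± c, k).

(8 - √129, 1) and (8 + √129, 1)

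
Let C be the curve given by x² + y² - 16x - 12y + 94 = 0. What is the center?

Collect terms: (x² - 16x) + (y² - 12y) = -94
Complete the square: (x - 8)² + (y - 6)² = -94 + 64 + 36 = 6
So (x - 8)² + (y - 6)² = 6.
Circle centered at (8, 6) with r² = 6.

(8, 6)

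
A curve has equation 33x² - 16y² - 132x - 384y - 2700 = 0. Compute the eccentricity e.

Rearranging, 33(x² - 4x) -16(y² + 24y) = 2700.
Complete the square in x and y: 33(x - 2)² -16(y + 12)² = 2700 + 132 - 2304 = 528
Divide through by 528 to get (x - 2)²/16 - (y + 12)²/33 = 1.
Hyperbola, center (2, -12), transverse axis horizontal; a² = 16, b² = 33.
c² = a² + b² = 49, so c = 7.
e = c/a = 7/4.

e = 7/4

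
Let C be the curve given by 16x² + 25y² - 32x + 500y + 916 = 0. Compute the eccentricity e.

Group the x- and y-terms: 16(x² - 2x) + 25(y² + 20y) = -916
Completing the square gives 16(x - 1)² + 25(y + 10)² = -916 + 16 + 2500 = 1600.
Dividing both sides by 1600: (x - 1)²/100 + (y + 10)²/64 = 1
Ellipse, center (1, -10), major axis horizontal; a² = 100, b² = 64.
c² = a² - b² = 36, so c = 6.
e = c/a = 6/10 = 3/5.

e = 3/5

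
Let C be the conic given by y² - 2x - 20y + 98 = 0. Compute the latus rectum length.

Only y is squared. Complete the square in y: (y - 10)² = 2(x + 1).
Vertex (-1, 10); 4p = 2 so p = 1/2. Opens right.
Latus rectum length = |4p| = 2.

2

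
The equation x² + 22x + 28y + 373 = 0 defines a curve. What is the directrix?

Only x is squared. Complete the square in x: (x + 11)² = -28(y + 9).
Vertex (-11, -9); 4p = -28 so p = -7. Opens down.
Directrix is the horizontal line y = k − p = -9 − (-7) = -2.

y = -2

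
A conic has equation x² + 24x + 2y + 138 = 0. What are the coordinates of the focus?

(-12, 5/2)

Only x is squared. Complete the square in x: (x + 12)² = -2(y - 3).
Vertex (-12, 3); 4p = -2 so p = -1/2. Opens down.
Focus is p units from the vertex along the axis: (h, k + p).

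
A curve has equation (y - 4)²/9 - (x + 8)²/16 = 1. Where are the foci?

Center (-8, 4). The positive term is the y-term, so the transverse axis is vertical; a² = 9, b² = 16.
c² = a² + b² = 9 + 16 = 25, so c = 5.
Foci lie on the vertical axis through the center: (h, k ± c).

(-8, -1) and (-8, 9)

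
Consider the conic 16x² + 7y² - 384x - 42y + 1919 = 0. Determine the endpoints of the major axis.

Group: 16(x² - 24x) + 7(y² - 6y) = -1919
16(x - 12)² + 7(y - 3)² = -1919 + 2304 + 63 = 448
Divide through by 448 to get (x - 12)²/28 + (y - 3)²/64 = 1.
Ellipse, center (12, 3), major axis vertical; a² = 64, b² = 28.
a = 8. Vertices at (h, k ± a).

(12, -5) and (12, 11)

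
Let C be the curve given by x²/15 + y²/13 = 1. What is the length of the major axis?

2√15

Center (0, 0). The larger denominator 15 sits under the x-term, so the major axis is horizontal; a² = 15, b² = 13.
a² = 15 so a = √15; the major axis has length 2a = 2√15.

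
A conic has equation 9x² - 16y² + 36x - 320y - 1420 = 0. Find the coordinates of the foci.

Rearranging, 9(x² + 4x) -16(y² + 20y) = 1420.
Complete the square: 9(x + 2)² -16(y + 10)² = 1420 + 36 - 1600 = -144
Divide through by -144 to get (y + 10)²/9 - (x + 2)²/16 = 1.
Hyperbola, center (-2, -10), transverse axis vertical; a² = 9, b² = 16.
c² = a² + b² = 9 + 16 = 25, so c = 5.
Foci lie on the vertical axis through the center: (h, k ± c).

(-2, -15) and (-2, -5)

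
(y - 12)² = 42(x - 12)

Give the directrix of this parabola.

Vertex (12, 12); 4p = 42 so p = 21/2. Opens right.
Directrix is the vertical line x = h − p = 12 − (21/2) = 3/2.

x = 3/2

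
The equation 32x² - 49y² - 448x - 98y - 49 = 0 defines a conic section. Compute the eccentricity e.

e = 9/7

Group the x- and y-terms: 32(x² - 14x) -49(y² + 2y) = 49
Completing the square gives 32(x - 7)² -49(y + 1)² = 49 + 1568 - 49 = 1568.
Dividing both sides by 1568: (x - 7)²/49 - (y + 1)²/32 = 1
Hyperbola, center (7, -1), transverse axis horizontal; a² = 49, b² = 32.
c² = a² + b² = 81, so c = 9.
e = c/a = 9/7.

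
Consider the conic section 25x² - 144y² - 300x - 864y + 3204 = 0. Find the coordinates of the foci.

(6, -16) and (6, 10)

Group: 25(x² - 12x) -144(y² + 6y) = -3204
Completing the square gives 25(x - 6)² -144(y + 3)² = -3204 + 900 - 1296 = -3600.
Divide by -3600: (y + 3)²/25 - (x - 6)²/144 = 1
Hyperbola, center (6, -3), transverse axis vertical; a² = 25, b² = 144.
c² = a² + b² = 25 + 144 = 169, so c = 13.
Foci lie on the vertical axis through the center: (h, k ± c).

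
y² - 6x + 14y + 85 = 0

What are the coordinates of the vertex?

(6, -7)

Only y is squared. Complete the square in y: (y + 7)² = 6(x - 6).
Vertex (6, -7); 4p = 6 so p = 3/2. Opens right.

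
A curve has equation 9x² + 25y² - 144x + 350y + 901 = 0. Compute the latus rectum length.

36/5

Collect terms: 9(x² - 16x) + 25(y² + 14y) = -901
9(x - 8)² + 25(y + 7)² = -901 + 576 + 1225 = 900
Divide by 900: (x - 8)²/100 + (y + 7)²/36 = 1
Ellipse, center (8, -7), major axis horizontal; a² = 100, b² = 36.
Latus rectum length = 2b²/a = 2·36/10 = 36/5.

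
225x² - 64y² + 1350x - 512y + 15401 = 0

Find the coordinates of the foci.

Collect terms: 225(x² + 6x) -64(y² + 8y) = -15401
Completing the square gives 225(x + 3)² -64(y + 4)² = -15401 + 2025 - 1024 = -14400.
Divide through by -14400 to get (y + 4)²/225 - (x + 3)²/64 = 1.
Hyperbola, center (-3, -4), transverse axis vertical; a² = 225, b² = 64.
c² = a² + b² = 225 + 64 = 289, so c = 17.
Foci lie on the vertical axis through the center: (h, k ± c).

(-3, -21) and (-3, 13)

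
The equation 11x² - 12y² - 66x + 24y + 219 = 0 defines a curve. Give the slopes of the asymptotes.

√33/6 and -√33/6

Collect terms: 11(x² - 6x) -12(y² - 2y) = -219
Completing the square gives 11(x - 3)² -12(y - 1)² = -219 + 99 - 12 = -132.
Divide through by -132 to get (y - 1)²/11 - (x - 3)²/12 = 1.
Hyperbola, center (3, 1), transverse axis vertical; a² = 11, b² = 12.
For a vertical hyperbola the asymptotes have slope ±a/b.
Here that is ±√11/2√3 = ±√33/6.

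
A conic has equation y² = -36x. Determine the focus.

Vertex (0, 0); 4p = -36 so p = -9. Opens left.
Focus is p units from the vertex along the axis: (h + p, k).

(-9, 0)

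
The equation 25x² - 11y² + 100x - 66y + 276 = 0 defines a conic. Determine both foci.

Collect terms: 25(x² + 4x) -11(y² + 6y) = -276
25(x + 2)² -11(y + 3)² = -276 + 100 - 99 = -275
Divide by -275: (y + 3)²/25 - (x + 2)²/11 = 1
Hyperbola, center (-2, -3), transverse axis vertical; a² = 25, b² = 11.
c² = a² + b² = 25 + 11 = 36, so c = 6.
Foci lie on the vertical axis through the center: (h, k ± c).

(-2, -9) and (-2, 3)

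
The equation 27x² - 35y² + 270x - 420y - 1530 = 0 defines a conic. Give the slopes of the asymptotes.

Rearranging, 27(x² + 10x) -35(y² + 12y) = 1530.
Complete the square in x and y: 27(x + 5)² -35(y + 6)² = 1530 + 675 - 1260 = 945
Divide through by 945 to get (x + 5)²/35 - (y + 6)²/27 = 1.
Hyperbola, center (-5, -6), transverse axis horizontal; a² = 35, b² = 27.
For a horizontal hyperbola the asymptotes have slope ±b/a.
Here that is ±3√3/√35 = ±3√105/35.

3√105/35 and -3√105/35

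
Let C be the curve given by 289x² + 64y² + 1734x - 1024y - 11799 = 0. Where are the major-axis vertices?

(-3, -9) and (-3, 25)

Group the x- and y-terms: 289(x² + 6x) + 64(y² - 16y) = 11799
Complete the square in x and y: 289(x + 3)² + 64(y - 8)² = 11799 + 2601 + 4096 = 18496
Divide by 18496: (x + 3)²/64 + (y - 8)²/289 = 1
Ellipse, center (-3, 8), major axis vertical; a² = 289, b² = 64.
a = 17. Vertices at (h, k ± a).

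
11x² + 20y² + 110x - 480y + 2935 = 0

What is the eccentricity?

e = 3√5/10

11(x² + 10x) + 20(y² - 24y) = -2935
Complete the square: 11(x + 5)² + 20(y - 12)² = -2935 + 275 + 2880 = 220
Divide through by 220 to get (x + 5)²/20 + (y - 12)²/11 = 1.
Ellipse, center (-5, 12), major axis horizontal; a² = 20, b² = 11.
c² = a² - b² = 9, so c = 3.
e = c/a = 3/2√5 = 3√5/10.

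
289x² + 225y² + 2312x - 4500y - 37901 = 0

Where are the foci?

Group the x- and y-terms: 289(x² + 8x) + 225(y² - 20y) = 37901
Complete the square: 289(x + 4)² + 225(y - 10)² = 37901 + 4624 + 22500 = 65025
Divide by 65025: (x + 4)²/225 + (y - 10)²/289 = 1
Ellipse, center (-4, 10), major axis vertical; a² = 289, b² = 225.
c² = a² - b² = 289 - 225 = 64, so c = 8.
Foci lie on the vertical axis through the center: (h, k ± c).

(-4, 2) and (-4, 18)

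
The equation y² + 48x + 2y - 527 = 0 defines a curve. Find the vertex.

Only y is squared. Complete the square in y: (y + 1)² = -48(x - 11).
Vertex (11, -1); 4p = -48 so p = -12. Opens left.

(11, -1)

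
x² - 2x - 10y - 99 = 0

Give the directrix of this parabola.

Only x is squared. Complete the square in x: (x - 1)² = 10(y + 10).
Vertex (1, -10); 4p = 10 so p = 5/2. Opens up.
Directrix is the horizontal line y = k − p = -10 − (5/2) = -25/2.

y = -25/2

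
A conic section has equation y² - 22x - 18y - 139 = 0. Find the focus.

Only y is squared. Complete the square in y: (y - 9)² = 22(x + 10).
Vertex (-10, 9); 4p = 22 so p = 11/2. Opens right.
Focus is p units from the vertex along the axis: (h + p, k).

(-9/2, 9)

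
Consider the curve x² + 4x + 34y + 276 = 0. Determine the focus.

Only x is squared. Complete the square in x: (x + 2)² = -34(y + 8).
Vertex (-2, -8); 4p = -34 so p = -17/2. Opens down.
Focus is p units from the vertex along the axis: (h, k + p).

(-2, -33/2)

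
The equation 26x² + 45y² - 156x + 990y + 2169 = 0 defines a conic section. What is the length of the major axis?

Group: 26(x² - 6x) + 45(y² + 22y) = -2169
Completing the square gives 26(x - 3)² + 45(y + 11)² = -2169 + 234 + 5445 = 3510.
Divide by 3510: (x - 3)²/135 + (y + 11)²/78 = 1
Ellipse, center (3, -11), major axis horizontal; a² = 135, b² = 78.
a² = 135 so a = 3√15; the major axis has length 2a = 6√15.

6√15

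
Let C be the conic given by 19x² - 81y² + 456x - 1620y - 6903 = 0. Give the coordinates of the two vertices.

(-21, -10) and (-3, -10)

Group the x- and y-terms: 19(x² + 24x) -81(y² + 20y) = 6903
Completing the square gives 19(x + 12)² -81(y + 10)² = 6903 + 2736 - 8100 = 1539.
Divide through by 1539 to get (x + 12)²/81 - (y + 10)²/19 = 1.
Hyperbola, center (-12, -10), transverse axis horizontal; a² = 81, b² = 19.
a = 9. Vertices at (h ± a, k).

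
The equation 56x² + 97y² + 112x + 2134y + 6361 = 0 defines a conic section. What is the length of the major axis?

2√97

Group the x- and y-terms: 56(x² + 2x) + 97(y² + 22y) = -6361
Completing the square gives 56(x + 1)² + 97(y + 11)² = -6361 + 56 + 11737 = 5432.
Divide through by 5432 to get (x + 1)²/97 + (y + 11)²/56 = 1.
Ellipse, center (-1, -11), major axis horizontal; a² = 97, b² = 56.
a² = 97 so a = √97; the major axis has length 2a = 2√97.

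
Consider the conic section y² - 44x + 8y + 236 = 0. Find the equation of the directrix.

x = -6

Only y is squared. Complete the square in y: (y + 4)² = 44(x - 5).
Vertex (5, -4); 4p = 44 so p = 11. Opens right.
Directrix is the vertical line x = h − p = 5 − (11) = -6.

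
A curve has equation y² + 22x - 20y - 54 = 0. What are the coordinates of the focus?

(3/2, 10)

Only y is squared. Complete the square in y: (y - 10)² = -22(x - 7).
Vertex (7, 10); 4p = -22 so p = -11/2. Opens left.
Focus is p units from the vertex along the axis: (h + p, k).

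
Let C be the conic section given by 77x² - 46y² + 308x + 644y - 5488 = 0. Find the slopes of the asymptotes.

77(x² + 4x) -46(y² - 14y) = 5488
Complete the square in x and y: 77(x + 2)² -46(y - 7)² = 5488 + 308 - 2254 = 3542
Divide by 3542: (x + 2)²/46 - (y - 7)²/77 = 1
Hyperbola, center (-2, 7), transverse axis horizontal; a² = 46, b² = 77.
For a horizontal hyperbola the asymptotes have slope ±b/a.
Here that is ±√77/√46 = ±√3542/46.

√3542/46 and -√3542/46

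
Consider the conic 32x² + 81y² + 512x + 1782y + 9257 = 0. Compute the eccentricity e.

e = 7/9

Collect terms: 32(x² + 16x) + 81(y² + 22y) = -9257
Completing the square gives 32(x + 8)² + 81(y + 11)² = -9257 + 2048 + 9801 = 2592.
Dividing both sides by 2592: (x + 8)²/81 + (y + 11)²/32 = 1
Ellipse, center (-8, -11), major axis horizontal; a² = 81, b² = 32.
c² = a² - b² = 49, so c = 7.
e = c/a = 7/9.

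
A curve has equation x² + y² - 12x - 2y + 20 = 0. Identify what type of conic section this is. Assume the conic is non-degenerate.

No xy term. Coefficients of x² and y² are A = 1, C = 1.
A = C (same sign) ⇒ circle.

circle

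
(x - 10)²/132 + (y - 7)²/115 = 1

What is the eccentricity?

e = √561/66

Center (10, 7). The larger denominator 132 sits under the x-term, so the major axis is horizontal; a² = 132, b² = 115.
c² = a² - b² = 17, so c = √17.
e = c/a = √17/2√33 = √561/66.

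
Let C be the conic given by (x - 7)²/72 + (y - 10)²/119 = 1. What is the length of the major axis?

2√119

Center (7, 10). The larger denominator 119 sits under the y-term, so the major axis is vertical; a² = 119, b² = 72.
a² = 119 so a = √119; the major axis has length 2a = 2√119.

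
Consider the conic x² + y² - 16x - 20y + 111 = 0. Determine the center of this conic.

(x² - 16x) + (y² - 20y) = -111
Complete the square: (x - 8)² + (y - 10)² = -111 + 64 + 100 = 53
So (x - 8)² + (y - 10)² = 53.
Circle centered at (8, 10) with r² = 53.

(8, 10)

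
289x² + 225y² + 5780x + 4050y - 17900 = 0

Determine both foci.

Group the x- and y-terms: 289(x² + 20x) + 225(y² + 18y) = 17900
Completing the square gives 289(x + 10)² + 225(y + 9)² = 17900 + 28900 + 18225 = 65025.
Divide by 65025: (x + 10)²/225 + (y + 9)²/289 = 1
Ellipse, center (-10, -9), major axis vertical; a² = 289, b² = 225.
c² = a² - b² = 289 - 225 = 64, so c = 8.
Foci lie on the vertical axis through the center: (h, k ± c).

(-10, -17) and (-10, -1)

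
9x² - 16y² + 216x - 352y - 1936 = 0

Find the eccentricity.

e = 5/4

Rearranging, 9(x² + 24x) -16(y² + 22y) = 1936.
Complete the square: 9(x + 12)² -16(y + 11)² = 1936 + 1296 - 1936 = 1296
Divide through by 1296 to get (x + 12)²/144 - (y + 11)²/81 = 1.
Hyperbola, center (-12, -11), transverse axis horizontal; a² = 144, b² = 81.
c² = a² + b² = 225, so c = 15.
e = c/a = 15/12 = 5/4.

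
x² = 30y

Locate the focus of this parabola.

(0, 15/2)

Vertex (0, 0); 4p = 30 so p = 15/2. Opens up.
Focus is p units from the vertex along the axis: (h, k + p).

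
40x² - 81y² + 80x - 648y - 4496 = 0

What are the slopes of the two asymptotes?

2√10/9 and -2√10/9

Rearranging, 40(x² + 2x) -81(y² + 8y) = 4496.
Complete the square in x and y: 40(x + 1)² -81(y + 4)² = 4496 + 40 - 1296 = 3240
Divide through by 3240 to get (x + 1)²/81 - (y + 4)²/40 = 1.
Hyperbola, center (-1, -4), transverse axis horizontal; a² = 81, b² = 40.
For a horizontal hyperbola the asymptotes have slope ±b/a.
Here that is ±2√10/9.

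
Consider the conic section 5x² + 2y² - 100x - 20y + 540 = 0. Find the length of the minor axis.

2√2

Group: 5(x² - 20x) + 2(y² - 10y) = -540
Completing the square gives 5(x - 10)² + 2(y - 5)² = -540 + 500 + 50 = 10.
Divide by 10: (x - 10)²/2 + (y - 5)²/5 = 1
Ellipse, center (10, 5), major axis vertical; a² = 5, b² = 2.
b² = 2 so b = √2; the minor axis has length 2b = 2√2.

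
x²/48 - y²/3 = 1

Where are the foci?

(0 - √51, 0) and (0 + √51, 0)

Center (0, 0). The positive term is the x-term, so the transverse axis is horizontal; a² = 48, b² = 3.
c² = a² + b² = 48 + 3 = 51, so c = √51.
Foci lie on the horizontal axis through the center: (h ± c, k).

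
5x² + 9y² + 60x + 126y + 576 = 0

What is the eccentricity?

e = 2/3

Group the x- and y-terms: 5(x² + 12x) + 9(y² + 14y) = -576
Completing the square gives 5(x + 6)² + 9(y + 7)² = -576 + 180 + 441 = 45.
Divide through by 45 to get (x + 6)²/9 + (y + 7)²/5 = 1.
Ellipse, center (-6, -7), major axis horizontal; a² = 9, b² = 5.
c² = a² - b² = 4, so c = 2.
e = c/a = 2/3.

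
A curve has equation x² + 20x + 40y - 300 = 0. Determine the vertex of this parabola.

(-10, 10)

Only x is squared. Complete the square in x: (x + 10)² = -40(y - 10).
Vertex (-10, 10); 4p = -40 so p = -10. Opens down.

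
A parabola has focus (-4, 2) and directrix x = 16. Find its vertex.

(6, 2)

The vertex is the midpoint between the focus and the directrix along the axis of symmetry.
Axis is horizontal (directrix is vertical). Vertex x-coordinate = (-4 + 16)/2 = 6; y-coordinate = 2.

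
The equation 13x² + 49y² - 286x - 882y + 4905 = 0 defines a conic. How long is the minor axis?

Group the x- and y-terms: 13(x² - 22x) + 49(y² - 18y) = -4905
Complete the square: 13(x - 11)² + 49(y - 9)² = -4905 + 1573 + 3969 = 637
Dividing both sides by 637: (x - 11)²/49 + (y - 9)²/13 = 1
Ellipse, center (11, 9), major axis horizontal; a² = 49, b² = 13.
b² = 13 so b = √13; the minor axis has length 2b = 2√13.

2√13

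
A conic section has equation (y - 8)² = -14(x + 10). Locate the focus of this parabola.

(-27/2, 8)

Vertex (-10, 8); 4p = -14 so p = -7/2. Opens left.
Focus is p units from the vertex along the axis: (h + p, k).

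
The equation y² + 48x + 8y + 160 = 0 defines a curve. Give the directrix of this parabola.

x = 9

Only y is squared. Complete the square in y: (y + 4)² = -48(x + 3).
Vertex (-3, -4); 4p = -48 so p = -12. Opens left.
Directrix is the vertical line x = h − p = -3 − (-12) = 9.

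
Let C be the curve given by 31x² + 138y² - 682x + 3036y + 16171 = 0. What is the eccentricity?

Group: 31(x² - 22x) + 138(y² + 22y) = -16171
Completing the square gives 31(x - 11)² + 138(y + 11)² = -16171 + 3751 + 16698 = 4278.
Divide through by 4278 to get (x - 11)²/138 + (y + 11)²/31 = 1.
Ellipse, center (11, -11), major axis horizontal; a² = 138, b² = 31.
c² = a² - b² = 107, so c = √107.
e = c/a = √107/√138 = √14766/138.

e = √14766/138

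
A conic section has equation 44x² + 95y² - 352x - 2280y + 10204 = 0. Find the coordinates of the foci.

(4 - √51, 12) and (4 + √51, 12)

Rearranging, 44(x² - 8x) + 95(y² - 24y) = -10204.
Complete the square: 44(x - 4)² + 95(y - 12)² = -10204 + 704 + 13680 = 4180
Dividing both sides by 4180: (x - 4)²/95 + (y - 12)²/44 = 1
Ellipse, center (4, 12), major axis horizontal; a² = 95, b² = 44.
c² = a² - b² = 95 - 44 = 51, so c = √51.
Foci lie on the horizontal axis through the center: (h ± c, k).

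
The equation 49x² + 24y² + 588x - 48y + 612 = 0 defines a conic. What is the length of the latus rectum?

48/7

Rearranging, 49(x² + 12x) + 24(y² - 2y) = -612.
Complete the square in x and y: 49(x + 6)² + 24(y - 1)² = -612 + 1764 + 24 = 1176
Dividing both sides by 1176: (x + 6)²/24 + (y - 1)²/49 = 1
Ellipse, center (-6, 1), major axis vertical; a² = 49, b² = 24.
Latus rectum length = 2b²/a = 2·24/7 = 48/7.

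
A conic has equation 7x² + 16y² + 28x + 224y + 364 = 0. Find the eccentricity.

Group the x- and y-terms: 7(x² + 4x) + 16(y² + 14y) = -364
Complete the square: 7(x + 2)² + 16(y + 7)² = -364 + 28 + 784 = 448
Divide by 448: (x + 2)²/64 + (y + 7)²/28 = 1
Ellipse, center (-2, -7), major axis horizontal; a² = 64, b² = 28.
c² = a² - b² = 36, so c = 6.
e = c/a = 6/8 = 3/4.

e = 3/4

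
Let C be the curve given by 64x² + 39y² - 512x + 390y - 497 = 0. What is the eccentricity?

Rearranging, 64(x² - 8x) + 39(y² + 10y) = 497.
64(x - 4)² + 39(y + 5)² = 497 + 1024 + 975 = 2496
Divide by 2496: (x - 4)²/39 + (y + 5)²/64 = 1
Ellipse, center (4, -5), major axis vertical; a² = 64, b² = 39.
c² = a² - b² = 25, so c = 5.
e = c/a = 5/8.

e = 5/8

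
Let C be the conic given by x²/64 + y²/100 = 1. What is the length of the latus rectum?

Center (0, 0). The larger denominator 100 sits under the y-term, so the major axis is vertical; a² = 100, b² = 64.
Latus rectum length = 2b²/a = 2·64/10 = 64/5.

64/5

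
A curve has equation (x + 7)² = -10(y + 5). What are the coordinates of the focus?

(-7, -15/2)

Vertex (-7, -5); 4p = -10 so p = -5/2. Opens down.
Focus is p units from the vertex along the axis: (h, k + p).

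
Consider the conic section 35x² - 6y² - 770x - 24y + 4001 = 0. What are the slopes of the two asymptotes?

√210/6 and -√210/6

Group the x- and y-terms: 35(x² - 22x) -6(y² + 4y) = -4001
Complete the square: 35(x - 11)² -6(y + 2)² = -4001 + 4235 - 24 = 210
Divide by 210: (x - 11)²/6 - (y + 2)²/35 = 1
Hyperbola, center (11, -2), transverse axis horizontal; a² = 6, b² = 35.
For a horizontal hyperbola the asymptotes have slope ±b/a.
Here that is ±√35/√6 = ±√210/6.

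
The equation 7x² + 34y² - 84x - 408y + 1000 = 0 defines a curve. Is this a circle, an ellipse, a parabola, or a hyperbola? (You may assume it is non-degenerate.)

ellipse

No xy term. Coefficients of x² and y² are A = 7, C = 34.
A and C have the same sign but A ≠ C ⇒ ellipse.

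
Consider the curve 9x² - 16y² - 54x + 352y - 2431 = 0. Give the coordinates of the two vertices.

(-5, 11) and (11, 11)

Collect terms: 9(x² - 6x) -16(y² - 22y) = 2431
9(x - 3)² -16(y - 11)² = 2431 + 81 - 1936 = 576
Divide through by 576 to get (x - 3)²/64 - (y - 11)²/36 = 1.
Hyperbola, center (3, 11), transverse axis horizontal; a² = 64, b² = 36.
a = 8. Vertices at (h ± a, k).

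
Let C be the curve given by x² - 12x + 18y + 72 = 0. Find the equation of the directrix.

Only x is squared. Complete the square in x: (x - 6)² = -18(y + 2).
Vertex (6, -2); 4p = -18 so p = -9/2. Opens down.
Directrix is the horizontal line y = k − p = -2 − (-9/2) = 5/2.

y = 5/2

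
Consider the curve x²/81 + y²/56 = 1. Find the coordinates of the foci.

(-5, 0) and (5, 0)

Center (0, 0). The larger denominator 81 sits under the x-term, so the major axis is horizontal; a² = 81, b² = 56.
c² = a² - b² = 81 - 56 = 25, so c = 5.
Foci lie on the horizontal axis through the center: (h ± c, k).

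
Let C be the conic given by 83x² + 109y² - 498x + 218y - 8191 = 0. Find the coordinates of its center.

Rearranging, 83(x² - 6x) + 109(y² + 2y) = 8191.
83(x - 3)² + 109(y + 1)² = 8191 + 747 + 109 = 9047
Dividing both sides by 9047: (x - 3)²/109 + (y + 1)²/83 = 1
Ellipse with center (3, -1).

(3, -1)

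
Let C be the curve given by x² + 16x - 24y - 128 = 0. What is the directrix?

y = -14

Only x is squared. Complete the square in x: (x + 8)² = 24(y + 8).
Vertex (-8, -8); 4p = 24 so p = 6. Opens up.
Directrix is the horizontal line y = k − p = -8 − (6) = -14.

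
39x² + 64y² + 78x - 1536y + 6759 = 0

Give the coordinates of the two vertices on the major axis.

(-9, 12) and (7, 12)

39(x² + 2x) + 64(y² - 24y) = -6759
Completing the square gives 39(x + 1)² + 64(y - 12)² = -6759 + 39 + 9216 = 2496.
Divide through by 2496 to get (x + 1)²/64 + (y - 12)²/39 = 1.
Ellipse, center (-1, 12), major axis horizontal; a² = 64, b² = 39.
a = 8. Vertices at (h ± a, k).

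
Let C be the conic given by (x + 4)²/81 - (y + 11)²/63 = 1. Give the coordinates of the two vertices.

(-13, -11) and (5, -11)

Center (-4, -11). The positive term is the x-term, so the transverse axis is horizontal; a² = 81, b² = 63.
a = 9. Vertices at (h ± a, k).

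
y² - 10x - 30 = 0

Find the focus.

(-1/2, 0)

Only y is squared. Complete the square in y: y² = 10(x + 3).
Vertex (-3, 0); 4p = 10 so p = 5/2. Opens right.
Focus is p units from the vertex along the axis: (h + p, k).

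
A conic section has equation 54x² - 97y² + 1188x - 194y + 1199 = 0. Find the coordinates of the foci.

(-11 - √151, -1) and (-11 + √151, -1)

54(x² + 22x) -97(y² + 2y) = -1199
Complete the square: 54(x + 11)² -97(y + 1)² = -1199 + 6534 - 97 = 5238
Dividing both sides by 5238: (x + 11)²/97 - (y + 1)²/54 = 1
Hyperbola, center (-11, -1), transverse axis horizontal; a² = 97, b² = 54.
c² = a² + b² = 97 + 54 = 151, so c = √151.
Foci lie on the horizontal axis through the center: (h ± c, k).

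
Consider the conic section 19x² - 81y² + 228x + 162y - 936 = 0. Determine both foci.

Collect terms: 19(x² + 12x) -81(y² - 2y) = 936
19(x + 6)² -81(y - 1)² = 936 + 684 - 81 = 1539
Dividing both sides by 1539: (x + 6)²/81 - (y - 1)²/19 = 1
Hyperbola, center (-6, 1), transverse axis horizontal; a² = 81, b² = 19.
c² = a² + b² = 81 + 19 = 100, so c = 10.
Foci lie on the horizontal axis through the center: (h ± c, k).

(-16, 1) and (4, 1)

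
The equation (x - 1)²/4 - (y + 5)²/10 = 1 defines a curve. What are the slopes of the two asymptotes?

Center (1, -5). The positive term is the x-term, so the transverse axis is horizontal; a² = 4, b² = 10.
For a horizontal hyperbola the asymptotes have slope ±b/a.
Here that is ±√10/2.

√10/2 and -√10/2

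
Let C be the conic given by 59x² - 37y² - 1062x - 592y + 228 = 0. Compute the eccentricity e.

e = 4√222/37

Collect terms: 59(x² - 18x) -37(y² + 16y) = -228
Complete the square in x and y: 59(x - 9)² -37(y + 8)² = -228 + 4779 - 2368 = 2183
Divide by 2183: (x - 9)²/37 - (y + 8)²/59 = 1
Hyperbola, center (9, -8), transverse axis horizontal; a² = 37, b² = 59.
c² = a² + b² = 96, so c = 4√6.
e = c/a = 4√6/√37 = 4√222/37.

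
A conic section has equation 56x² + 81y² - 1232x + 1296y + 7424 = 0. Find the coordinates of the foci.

(6, -8) and (16, -8)

Group: 56(x² - 22x) + 81(y² + 16y) = -7424
Completing the square gives 56(x - 11)² + 81(y + 8)² = -7424 + 6776 + 5184 = 4536.
Dividing both sides by 4536: (x - 11)²/81 + (y + 8)²/56 = 1
Ellipse, center (11, -8), major axis horizontal; a² = 81, b² = 56.
c² = a² - b² = 81 - 56 = 25, so c = 5.
Foci lie on the horizontal axis through the center: (h ± c, k).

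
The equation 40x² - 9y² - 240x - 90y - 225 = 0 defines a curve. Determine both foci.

(-4, -5) and (10, -5)

Collect terms: 40(x² - 6x) -9(y² + 10y) = 225
Complete the square: 40(x - 3)² -9(y + 5)² = 225 + 360 - 225 = 360
Divide through by 360 to get (x - 3)²/9 - (y + 5)²/40 = 1.
Hyperbola, center (3, -5), transverse axis horizontal; a² = 9, b² = 40.
c² = a² + b² = 9 + 40 = 49, so c = 7.
Foci lie on the horizontal axis through the center: (h ± c, k).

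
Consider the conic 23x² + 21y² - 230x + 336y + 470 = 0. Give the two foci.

(5, -8 - √6) and (5, -8 + √6)

Collect terms: 23(x² - 10x) + 21(y² + 16y) = -470
23(x - 5)² + 21(y + 8)² = -470 + 575 + 1344 = 1449
Divide by 1449: (x - 5)²/63 + (y + 8)²/69 = 1
Ellipse, center (5, -8), major axis vertical; a² = 69, b² = 63.
c² = a² - b² = 69 - 63 = 6, so c = √6.
Foci lie on the vertical axis through the center: (h, k ± c).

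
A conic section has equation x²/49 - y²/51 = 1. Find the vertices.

(-7, 0) and (7, 0)

Center (0, 0). The positive term is the x-term, so the transverse axis is horizontal; a² = 49, b² = 51.
a = 7. Vertices at (h ± a, k).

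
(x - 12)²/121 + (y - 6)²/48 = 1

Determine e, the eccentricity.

Center (12, 6). The larger denominator 121 sits under the x-term, so the major axis is horizontal; a² = 121, b² = 48.
c² = a² - b² = 73, so c = √73.
e = c/a = √73/11.

e = √73/11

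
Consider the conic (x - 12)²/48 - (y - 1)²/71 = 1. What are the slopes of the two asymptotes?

Center (12, 1). The positive term is the x-term, so the transverse axis is horizontal; a² = 48, b² = 71.
For a horizontal hyperbola the asymptotes have slope ±b/a.
Here that is ±√71/4√3 = ±√213/12.

√213/12 and -√213/12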